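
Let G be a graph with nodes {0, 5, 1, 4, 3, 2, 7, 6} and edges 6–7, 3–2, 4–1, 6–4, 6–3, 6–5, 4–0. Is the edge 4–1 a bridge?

Removing 4–1 leaves no path between 4 and 1: the component count goes from 1 to 2. So it is a bridge.

Yes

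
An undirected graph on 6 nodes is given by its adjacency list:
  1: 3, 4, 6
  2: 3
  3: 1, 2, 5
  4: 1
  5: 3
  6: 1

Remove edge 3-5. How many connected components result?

Before removal there is 1 component.
3-5 is a bridge — removing it separates 3's side from 5's side.
After removal: 2 components.

2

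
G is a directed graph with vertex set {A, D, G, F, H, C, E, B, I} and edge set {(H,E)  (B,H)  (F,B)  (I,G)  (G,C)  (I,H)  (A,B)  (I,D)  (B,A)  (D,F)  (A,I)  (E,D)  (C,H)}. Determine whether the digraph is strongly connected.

From F we can reach every vertex (A, B, C, D, E, F, G, H, I), and every vertex can reach F (A, B, C, D, E, F, G, H, I). So the whole graph is one strongly connected component.

Yes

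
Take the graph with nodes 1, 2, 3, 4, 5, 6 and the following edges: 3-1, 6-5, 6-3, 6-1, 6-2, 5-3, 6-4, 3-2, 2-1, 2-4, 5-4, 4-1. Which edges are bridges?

none

The edges on the cycle 6-5-3-2-6 are not bridges since each lies on that cycle.
Every edge lies on some cycle, so there are no bridges.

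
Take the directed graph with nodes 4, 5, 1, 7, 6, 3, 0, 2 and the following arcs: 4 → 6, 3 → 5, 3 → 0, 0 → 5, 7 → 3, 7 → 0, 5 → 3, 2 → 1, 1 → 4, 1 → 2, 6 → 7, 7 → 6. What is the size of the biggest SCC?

{0, 3, 5} are all mutually reachable — one SCC of size 3.
{1, 2} are all mutually reachable — one SCC of size 2.
{6, 7} are all mutually reachable — one SCC of size 2.
{4} is an SCC by itself.
The largest has 3 vertices.

3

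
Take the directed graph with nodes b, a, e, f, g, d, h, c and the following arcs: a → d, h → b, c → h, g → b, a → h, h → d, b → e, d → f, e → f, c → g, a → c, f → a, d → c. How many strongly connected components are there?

1

{a, b, c, d, e, f, g, h} are all mutually reachable — one SCC of size 8.
That gives 1 strongly connected component.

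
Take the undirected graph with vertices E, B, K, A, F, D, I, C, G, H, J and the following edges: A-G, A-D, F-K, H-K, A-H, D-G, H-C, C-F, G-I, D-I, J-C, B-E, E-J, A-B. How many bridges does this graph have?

The edges on the cycle A-B-E-J-C-F-K-H-A are not bridges since each lies on that cycle.
Every edge lies on some cycle, so there are no bridges.

0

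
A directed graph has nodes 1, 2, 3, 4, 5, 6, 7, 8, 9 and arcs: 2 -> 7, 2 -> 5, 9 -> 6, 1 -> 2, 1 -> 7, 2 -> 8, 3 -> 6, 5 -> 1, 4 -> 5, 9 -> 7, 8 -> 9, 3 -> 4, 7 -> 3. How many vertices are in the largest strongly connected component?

{1, 2, 3, 4, 5, 7, 8, 9} are all mutually reachable — one SCC of size 8.
{6} is an SCC by itself.
The largest has 8 vertices.

8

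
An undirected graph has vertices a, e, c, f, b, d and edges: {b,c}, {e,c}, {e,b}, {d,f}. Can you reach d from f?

From f we can reach d, f, which includes d.

Yes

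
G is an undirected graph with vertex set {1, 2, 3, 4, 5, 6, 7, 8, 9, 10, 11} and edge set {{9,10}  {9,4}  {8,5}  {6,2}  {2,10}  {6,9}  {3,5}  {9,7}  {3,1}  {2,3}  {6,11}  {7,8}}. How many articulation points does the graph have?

3

Removing 3 increases the component count from 1 to 2, so 3 is a cut vertex.
Removing 6 increases the component count from 1 to 2, so 6 is a cut vertex.
Removing 9 increases the component count from 1 to 2, so 9 is a cut vertex.
By contrast removing 10 leaves 1 component; it is not a cut vertex. No other vertex is a cut vertex either.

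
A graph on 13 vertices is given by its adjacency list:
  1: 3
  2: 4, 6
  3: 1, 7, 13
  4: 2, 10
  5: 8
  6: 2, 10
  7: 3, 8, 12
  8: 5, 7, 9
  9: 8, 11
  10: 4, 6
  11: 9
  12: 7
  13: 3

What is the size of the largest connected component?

9

Starting from 2 we can reach 2, 4, 6, 10. That is one component of size 4.
Starting from 1 we can reach 1, 3, 5, 7, 8, 9, 11, 12, 13. That is one component of size 9.
The largest has 9 vertices.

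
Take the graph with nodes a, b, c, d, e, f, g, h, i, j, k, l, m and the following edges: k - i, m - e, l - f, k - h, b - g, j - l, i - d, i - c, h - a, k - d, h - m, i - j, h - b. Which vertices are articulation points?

Removing b increases the component count from 1 to 2, so b is a cut vertex.
Removing h increases the component count from 1 to 4, so h is a cut vertex.
Removing i increases the component count from 1 to 3, so i is a cut vertex.
Likewise j, k, l, m are cut vertices.
By contrast removing c leaves 1 component; it is not a cut vertex. No other vertex is a cut vertex either.

b, h, i, j, k, l, m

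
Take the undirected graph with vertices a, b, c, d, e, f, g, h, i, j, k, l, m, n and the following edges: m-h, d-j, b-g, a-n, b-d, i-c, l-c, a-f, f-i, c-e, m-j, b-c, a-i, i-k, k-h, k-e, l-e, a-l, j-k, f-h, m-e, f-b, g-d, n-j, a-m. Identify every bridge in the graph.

none

The edges on the cycle b-g-d-b are not bridges since each lies on that cycle.
Every edge lies on some cycle, so there are no bridges.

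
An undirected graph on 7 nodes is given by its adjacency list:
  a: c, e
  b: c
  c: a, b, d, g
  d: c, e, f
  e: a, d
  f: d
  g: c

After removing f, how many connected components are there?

1

With f gone, the remaining components are: {a, b, c, d, e, g}.
That is 1 component.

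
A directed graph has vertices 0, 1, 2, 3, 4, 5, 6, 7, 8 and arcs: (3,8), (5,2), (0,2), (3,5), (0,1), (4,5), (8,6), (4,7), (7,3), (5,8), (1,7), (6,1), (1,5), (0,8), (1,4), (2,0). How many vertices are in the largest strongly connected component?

9

{0, 1, 2, 3, 4, 5, 6, 7, 8} are all mutually reachable — one SCC of size 9.
The largest has 9 vertices.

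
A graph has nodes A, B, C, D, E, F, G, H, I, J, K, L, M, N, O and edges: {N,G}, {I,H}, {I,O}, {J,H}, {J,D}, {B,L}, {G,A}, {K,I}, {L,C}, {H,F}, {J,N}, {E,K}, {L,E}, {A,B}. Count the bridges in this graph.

The edges on the cycle J-N-G-A-B-L-E-K-I-H-J are not bridges since each lies on that cycle.
But removing J-D disconnects J from D; removing C-L disconnects C from L; removing I-O disconnects I from O; removing H-F disconnects H from F — these are bridges.
That makes 4 bridges.

4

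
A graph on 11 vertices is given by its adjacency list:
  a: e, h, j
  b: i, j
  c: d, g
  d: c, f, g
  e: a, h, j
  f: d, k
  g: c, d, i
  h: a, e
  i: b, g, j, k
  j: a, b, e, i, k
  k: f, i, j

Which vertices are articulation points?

Removing j increases the component count from 1 to 2, so j is a cut vertex.
By contrast removing i leaves 1 component; it is not a cut vertex. No other vertex is a cut vertex either.

j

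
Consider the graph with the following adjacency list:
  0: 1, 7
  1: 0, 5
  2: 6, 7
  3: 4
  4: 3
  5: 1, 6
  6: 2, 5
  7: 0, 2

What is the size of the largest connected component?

6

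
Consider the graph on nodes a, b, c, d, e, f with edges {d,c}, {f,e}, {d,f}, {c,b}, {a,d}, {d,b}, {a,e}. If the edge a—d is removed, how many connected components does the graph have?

1

a and d are still connected via a-e-f-d, so the component count stays at 1.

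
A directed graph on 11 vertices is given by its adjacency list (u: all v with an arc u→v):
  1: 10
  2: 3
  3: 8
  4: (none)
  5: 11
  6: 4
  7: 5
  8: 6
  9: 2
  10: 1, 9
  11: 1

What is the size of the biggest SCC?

{1, 10} are all mutually reachable — one SCC of size 2.
{2} is an SCC by itself.
{11} is an SCC by itself.
{7} is an SCC by itself.
{5} is an SCC by itself.
(and 5 more singleton SCCs)
The largest has 2 vertices.

2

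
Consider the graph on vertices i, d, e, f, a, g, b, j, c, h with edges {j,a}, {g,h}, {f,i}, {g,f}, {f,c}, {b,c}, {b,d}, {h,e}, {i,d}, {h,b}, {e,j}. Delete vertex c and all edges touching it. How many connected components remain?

1

With c gone, the remaining components are: {a, b, d, e, f, g, h, i, j}.
That is 1 component.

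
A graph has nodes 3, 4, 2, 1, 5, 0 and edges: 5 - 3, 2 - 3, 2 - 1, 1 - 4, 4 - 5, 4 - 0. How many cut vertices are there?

1

Removing 4 increases the component count from 1 to 2, so 4 is a cut vertex.
By contrast removing 2 leaves 1 component; it is not a cut vertex. No other vertex is a cut vertex either.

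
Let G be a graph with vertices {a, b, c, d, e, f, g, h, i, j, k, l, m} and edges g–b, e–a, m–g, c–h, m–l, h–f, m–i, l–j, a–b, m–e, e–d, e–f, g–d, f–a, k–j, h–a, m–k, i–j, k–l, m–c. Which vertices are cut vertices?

m

Removing m increases the component count from 1 to 2, so m is a cut vertex.
By contrast removing l leaves 1 component; it is not a cut vertex. No other vertex is a cut vertex either.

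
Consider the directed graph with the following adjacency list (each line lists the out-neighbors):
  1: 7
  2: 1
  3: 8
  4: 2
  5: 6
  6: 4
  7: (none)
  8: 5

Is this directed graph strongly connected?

No

There is no directed path from 7 to 2, so the graph is not strongly connected.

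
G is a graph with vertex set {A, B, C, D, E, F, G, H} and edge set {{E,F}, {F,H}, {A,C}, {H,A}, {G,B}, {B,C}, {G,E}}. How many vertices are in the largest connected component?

7

D is isolated — a component by itself.
Starting from A we can reach A, B, C, E, F, G, H. That is one component of size 7.
The largest has 7 vertices.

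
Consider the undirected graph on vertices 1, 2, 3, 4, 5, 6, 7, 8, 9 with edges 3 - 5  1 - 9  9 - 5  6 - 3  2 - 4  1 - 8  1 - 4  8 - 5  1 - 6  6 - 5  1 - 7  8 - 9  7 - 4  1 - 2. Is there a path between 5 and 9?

Yes

From 5 we can reach 1, 2, 3, 4, 5, 6, 7, 8, 9, which includes 9.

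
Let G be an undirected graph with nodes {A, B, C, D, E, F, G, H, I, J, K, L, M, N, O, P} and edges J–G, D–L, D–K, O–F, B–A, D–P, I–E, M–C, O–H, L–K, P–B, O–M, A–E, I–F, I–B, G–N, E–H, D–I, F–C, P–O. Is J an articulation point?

No

Deleting J leaves 2 components (was 2), so J is not a cut vertex.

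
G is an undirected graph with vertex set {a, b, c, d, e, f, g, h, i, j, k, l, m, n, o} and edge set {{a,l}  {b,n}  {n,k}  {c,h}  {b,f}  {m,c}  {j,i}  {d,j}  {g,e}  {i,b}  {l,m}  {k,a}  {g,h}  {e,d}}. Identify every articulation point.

b

Removing b increases the component count from 2 to 3, so b is a cut vertex.
By contrast removing n leaves 2 components; it is not a cut vertex. No other vertex is a cut vertex either.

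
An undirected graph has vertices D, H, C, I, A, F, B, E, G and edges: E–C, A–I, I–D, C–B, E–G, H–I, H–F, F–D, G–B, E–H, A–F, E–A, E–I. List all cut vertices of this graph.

E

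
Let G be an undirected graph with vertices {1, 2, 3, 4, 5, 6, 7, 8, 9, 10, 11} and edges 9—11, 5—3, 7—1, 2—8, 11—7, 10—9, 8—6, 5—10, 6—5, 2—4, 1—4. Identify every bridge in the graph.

The edges on the cycle 2-8-6-5-10-9-11-7-1-4-2 are not bridges since each lies on that cycle.
But removing 3—5 disconnects 3 from 5 — this is a bridge.

3-5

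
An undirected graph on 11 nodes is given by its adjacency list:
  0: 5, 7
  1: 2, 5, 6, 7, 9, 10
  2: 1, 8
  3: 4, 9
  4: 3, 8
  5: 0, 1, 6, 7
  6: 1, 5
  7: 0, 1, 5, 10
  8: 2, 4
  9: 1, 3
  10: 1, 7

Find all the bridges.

none

The edges on the cycle 1-10-7-1 are not bridges since each lies on that cycle.
Every edge lies on some cycle, so there are no bridges.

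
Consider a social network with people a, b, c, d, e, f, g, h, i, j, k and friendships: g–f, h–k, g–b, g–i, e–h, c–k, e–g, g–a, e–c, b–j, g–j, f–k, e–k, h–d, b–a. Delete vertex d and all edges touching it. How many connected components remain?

With d gone, the remaining components are: {a, b, c, e, f, g, h, i, j, k}.
That is 1 component.

1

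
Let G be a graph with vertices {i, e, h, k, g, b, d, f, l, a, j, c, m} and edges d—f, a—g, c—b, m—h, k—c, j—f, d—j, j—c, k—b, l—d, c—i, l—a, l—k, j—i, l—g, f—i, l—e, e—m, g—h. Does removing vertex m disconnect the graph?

No

Deleting m leaves 1 component (was 1) (its neighbors e, h remain connected to each other), so m is not a cut vertex.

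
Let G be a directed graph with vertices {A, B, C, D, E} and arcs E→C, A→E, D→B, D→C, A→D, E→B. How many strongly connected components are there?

{B} is an SCC by itself.
{A} is an SCC by itself.
{D} is an SCC by itself.
{C} is an SCC by itself.
{E} is an SCC by itself.
That gives 5 strongly connected components.

5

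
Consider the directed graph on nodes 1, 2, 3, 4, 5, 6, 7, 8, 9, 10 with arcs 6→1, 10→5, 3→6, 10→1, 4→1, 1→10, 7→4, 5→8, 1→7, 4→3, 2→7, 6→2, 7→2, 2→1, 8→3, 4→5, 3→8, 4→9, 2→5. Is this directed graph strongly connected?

There is no directed path from 9 to 8, so the graph is not strongly connected.

No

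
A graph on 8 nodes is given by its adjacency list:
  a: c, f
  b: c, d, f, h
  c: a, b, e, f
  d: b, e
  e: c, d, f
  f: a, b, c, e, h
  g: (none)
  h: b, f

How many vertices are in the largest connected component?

7

g is isolated — a component by itself.
Starting from a we can reach a, b, c, d, e, f, h. That is one component of size 7.
The largest has 7 vertices.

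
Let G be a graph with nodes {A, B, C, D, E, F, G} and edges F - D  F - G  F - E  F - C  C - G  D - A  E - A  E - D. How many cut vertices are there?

Removing F increases the component count from 2 to 3, so F is a cut vertex.
By contrast removing G leaves 2 components; it is not a cut vertex. No other vertex is a cut vertex either.

1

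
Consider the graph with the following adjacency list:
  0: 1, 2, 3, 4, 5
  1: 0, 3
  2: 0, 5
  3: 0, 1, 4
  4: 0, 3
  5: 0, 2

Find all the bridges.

none

The edges on the cycle 0-2-5-0 are not bridges since each lies on that cycle.
Every edge lies on some cycle, so there are no bridges.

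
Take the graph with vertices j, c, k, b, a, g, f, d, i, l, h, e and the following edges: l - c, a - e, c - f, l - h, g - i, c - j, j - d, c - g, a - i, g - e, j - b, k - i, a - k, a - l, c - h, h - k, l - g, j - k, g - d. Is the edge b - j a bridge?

Removing b - j leaves no path between b and j: the component count goes from 1 to 2. So it is a bridge.

Yes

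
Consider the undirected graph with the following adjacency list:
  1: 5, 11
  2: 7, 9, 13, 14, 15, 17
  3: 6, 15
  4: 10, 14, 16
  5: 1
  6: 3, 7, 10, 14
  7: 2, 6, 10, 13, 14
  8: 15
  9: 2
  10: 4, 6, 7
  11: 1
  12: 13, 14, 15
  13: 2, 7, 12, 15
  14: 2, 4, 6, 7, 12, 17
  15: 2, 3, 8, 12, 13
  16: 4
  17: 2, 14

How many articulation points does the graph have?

Removing 1 increases the component count from 2 to 3, so 1 is a cut vertex.
Removing 2 increases the component count from 2 to 3, so 2 is a cut vertex.
Removing 4 increases the component count from 2 to 3, so 4 is a cut vertex.
Likewise 15 is a cut vertex.
By contrast removing 14 leaves 2 components; it is not a cut vertex. No other vertex is a cut vertex either.

4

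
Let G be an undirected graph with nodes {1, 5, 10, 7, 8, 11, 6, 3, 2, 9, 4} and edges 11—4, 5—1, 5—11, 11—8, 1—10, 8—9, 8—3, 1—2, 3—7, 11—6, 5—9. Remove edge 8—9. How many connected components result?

1

8 and 9 are still connected via 8-11-5-9, so the component count stays at 1.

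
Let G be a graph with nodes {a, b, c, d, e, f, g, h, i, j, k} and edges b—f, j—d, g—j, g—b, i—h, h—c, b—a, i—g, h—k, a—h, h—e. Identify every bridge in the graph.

The edges on the cycle i-g-b-a-h-i are not bridges since each lies on that cycle.
But removing g—j disconnects g from j; removing h—c disconnects h from c; removing j—d disconnects j from d; removing h—e disconnects h from e — these are bridges.
In total 6 edges are bridges.

b-f, c-h, d-j, e-h, g-j, h-k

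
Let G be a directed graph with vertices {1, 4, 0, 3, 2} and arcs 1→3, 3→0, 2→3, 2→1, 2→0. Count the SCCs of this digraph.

{4} is an SCC by itself.
{2} is an SCC by itself.
{0} is an SCC by itself.
{1} is an SCC by itself.
{3} is an SCC by itself.
That gives 5 strongly connected components.

5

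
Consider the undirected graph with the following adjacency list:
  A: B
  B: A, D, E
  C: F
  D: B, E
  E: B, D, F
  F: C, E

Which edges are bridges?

The edges on the cycle D-B-E-D are not bridges since each lies on that cycle.
But removing F-C disconnects F from C; removing E-F disconnects E from F; removing B-A disconnects B from A — these are bridges.

A-B, C-F, E-F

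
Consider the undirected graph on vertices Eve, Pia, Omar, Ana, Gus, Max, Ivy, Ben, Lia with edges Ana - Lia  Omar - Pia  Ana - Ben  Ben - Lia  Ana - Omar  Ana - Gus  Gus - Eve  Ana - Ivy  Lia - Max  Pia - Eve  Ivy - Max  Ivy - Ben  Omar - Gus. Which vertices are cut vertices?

Removing Ana increases the component count from 1 to 2, so Ana is a cut vertex.
By contrast removing Gus leaves 1 component; it is not a cut vertex. No other vertex is a cut vertex either.

Ana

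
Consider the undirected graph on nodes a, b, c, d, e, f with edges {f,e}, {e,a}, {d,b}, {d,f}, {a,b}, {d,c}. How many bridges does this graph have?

The edges on the cycle d-f-e-a-b-d are not bridges since each lies on that cycle.
But removing d—c disconnects d from c — this is a bridge.

1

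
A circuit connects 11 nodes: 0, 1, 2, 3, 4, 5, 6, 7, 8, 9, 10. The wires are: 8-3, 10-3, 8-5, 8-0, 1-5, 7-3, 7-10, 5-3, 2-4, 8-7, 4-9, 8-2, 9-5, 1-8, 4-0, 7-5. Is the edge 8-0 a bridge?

No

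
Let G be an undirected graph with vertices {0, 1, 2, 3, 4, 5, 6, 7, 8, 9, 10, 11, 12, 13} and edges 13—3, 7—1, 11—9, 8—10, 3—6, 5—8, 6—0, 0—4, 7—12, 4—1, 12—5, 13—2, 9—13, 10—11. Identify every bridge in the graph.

The edges on the cycle 7-12-5-8-10-11-9-13-3-6-0-4-1-7 are not bridges since each lies on that cycle.
But removing 2—13 disconnects 2 from 13 — this is a bridge.

13-2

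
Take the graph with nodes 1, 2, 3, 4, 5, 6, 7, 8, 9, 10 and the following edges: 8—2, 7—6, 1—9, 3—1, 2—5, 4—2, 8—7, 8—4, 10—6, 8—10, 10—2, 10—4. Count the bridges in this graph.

The edges on the cycle 8-10-6-7-8 are not bridges since each lies on that cycle.
But removing 1—9 disconnects 1 from 9; removing 5—2 disconnects 5 from 2; removing 1—3 disconnects 1 from 3 — these are bridges.
That makes 3 bridges.

3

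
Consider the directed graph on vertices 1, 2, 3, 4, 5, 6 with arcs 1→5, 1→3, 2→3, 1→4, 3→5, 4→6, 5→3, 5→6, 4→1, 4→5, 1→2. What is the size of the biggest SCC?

2

{3, 5} are all mutually reachable — one SCC of size 2.
{1, 4} are all mutually reachable — one SCC of size 2.
{6} is an SCC by itself.
{2} is an SCC by itself.
The largest has 2 vertices.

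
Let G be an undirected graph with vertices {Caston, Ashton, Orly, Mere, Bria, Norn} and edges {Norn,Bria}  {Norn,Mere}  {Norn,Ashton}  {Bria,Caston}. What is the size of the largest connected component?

5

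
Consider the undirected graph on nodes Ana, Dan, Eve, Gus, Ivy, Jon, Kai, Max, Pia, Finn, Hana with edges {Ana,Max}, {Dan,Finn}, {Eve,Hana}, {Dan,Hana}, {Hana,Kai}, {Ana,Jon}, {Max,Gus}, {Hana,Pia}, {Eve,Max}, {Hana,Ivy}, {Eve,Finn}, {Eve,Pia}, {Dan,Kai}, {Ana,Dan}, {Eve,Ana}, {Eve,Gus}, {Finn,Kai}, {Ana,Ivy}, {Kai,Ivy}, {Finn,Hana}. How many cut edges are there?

The edges on the cycle Eve-Ana-Dan-Finn-Eve are not bridges since each lies on that cycle.
But removing Jon—Ana disconnects Jon from Ana — this is a bridge.

1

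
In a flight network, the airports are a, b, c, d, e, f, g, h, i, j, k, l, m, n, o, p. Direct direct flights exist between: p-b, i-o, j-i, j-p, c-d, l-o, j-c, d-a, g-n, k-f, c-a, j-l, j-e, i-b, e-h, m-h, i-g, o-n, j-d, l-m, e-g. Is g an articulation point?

Deleting g leaves 2 components (was 2), so g is not a cut vertex.

No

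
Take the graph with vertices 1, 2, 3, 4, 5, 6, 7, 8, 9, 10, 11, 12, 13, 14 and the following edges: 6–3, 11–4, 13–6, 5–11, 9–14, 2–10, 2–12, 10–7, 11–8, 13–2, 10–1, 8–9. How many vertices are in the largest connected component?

8

Starting from 4 we can reach 4, 5, 8, 9, 11, 14. That is one component of size 6.
Starting from 1 we can reach 1, 2, 3, 6, 7, 10, 12, 13. That is one component of size 8.
The largest has 8 vertices.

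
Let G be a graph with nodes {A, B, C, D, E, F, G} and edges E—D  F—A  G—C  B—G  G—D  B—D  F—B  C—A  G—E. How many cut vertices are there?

Removing D, for instance, still leaves 1 component. No single vertex removal increases the component count — the graph has no articulation points.

0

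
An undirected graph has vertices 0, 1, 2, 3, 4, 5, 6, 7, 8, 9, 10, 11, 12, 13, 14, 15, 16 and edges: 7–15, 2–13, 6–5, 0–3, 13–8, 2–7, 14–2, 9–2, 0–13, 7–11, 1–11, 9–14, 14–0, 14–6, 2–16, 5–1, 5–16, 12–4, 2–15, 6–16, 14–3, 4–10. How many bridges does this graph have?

The edges on the cycle 9-14-0-13-2-9 are not bridges since each lies on that cycle.
But removing 12–4 disconnects 12 from 4; removing 13–8 disconnects 13 from 8; removing 10–4 disconnects 10 from 4 — these are bridges.
That makes 3 bridges.

3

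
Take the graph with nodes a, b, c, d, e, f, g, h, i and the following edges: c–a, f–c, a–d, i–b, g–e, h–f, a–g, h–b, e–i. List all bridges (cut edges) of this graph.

a-d

The edges on the cycle h-f-c-a-g-e-i-b-h are not bridges since each lies on that cycle.
But removing d–a disconnects d from a — this is a bridge.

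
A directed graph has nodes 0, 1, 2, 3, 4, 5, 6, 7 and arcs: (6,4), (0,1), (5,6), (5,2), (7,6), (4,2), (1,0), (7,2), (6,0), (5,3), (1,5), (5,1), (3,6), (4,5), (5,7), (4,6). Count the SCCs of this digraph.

2

{0, 1, 3, 4, 5, 6, 7} are all mutually reachable — one SCC of size 7.
{2} is an SCC by itself.
That gives 2 strongly connected components.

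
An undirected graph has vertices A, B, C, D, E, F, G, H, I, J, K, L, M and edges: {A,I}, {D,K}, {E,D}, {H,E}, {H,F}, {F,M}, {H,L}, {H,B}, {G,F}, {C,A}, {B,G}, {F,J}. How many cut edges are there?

The edges on the cycle H-B-G-F-H are not bridges since each lies on that cycle.
But removing A–I disconnects A from I; removing F–M disconnects F from M; removing H–E disconnects H from E; removing H–L disconnects H from L — these are bridges.
In total 8 edges are bridges.

8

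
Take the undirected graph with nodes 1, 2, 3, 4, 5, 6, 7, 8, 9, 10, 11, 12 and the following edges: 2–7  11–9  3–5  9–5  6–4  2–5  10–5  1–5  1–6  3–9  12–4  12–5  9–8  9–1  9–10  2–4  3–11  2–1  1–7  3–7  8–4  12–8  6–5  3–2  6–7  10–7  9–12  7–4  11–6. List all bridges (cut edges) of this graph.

none

The edges on the cycle 3-2-4-6-1-9-3 are not bridges since each lies on that cycle.
Every edge lies on some cycle, so there are no bridges.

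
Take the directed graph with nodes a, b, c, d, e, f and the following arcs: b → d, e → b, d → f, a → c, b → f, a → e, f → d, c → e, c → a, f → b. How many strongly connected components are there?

{b, d, f} are all mutually reachable — one SCC of size 3.
{a, c} are all mutually reachable — one SCC of size 2.
{e} is an SCC by itself.
That gives 3 strongly connected components.

3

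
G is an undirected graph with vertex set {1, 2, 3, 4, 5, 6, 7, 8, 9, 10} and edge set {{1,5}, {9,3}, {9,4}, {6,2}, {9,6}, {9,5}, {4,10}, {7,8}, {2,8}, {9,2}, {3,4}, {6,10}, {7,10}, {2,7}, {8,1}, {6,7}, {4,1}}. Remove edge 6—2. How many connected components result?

1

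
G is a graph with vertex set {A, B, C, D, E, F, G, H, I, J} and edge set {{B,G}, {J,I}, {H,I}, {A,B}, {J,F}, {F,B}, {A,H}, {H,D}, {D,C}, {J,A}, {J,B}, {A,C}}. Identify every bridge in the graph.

The edges on the cycle J-A-H-I-J are not bridges since each lies on that cycle.
But removing B - G disconnects B from G — this is a bridge.

B-G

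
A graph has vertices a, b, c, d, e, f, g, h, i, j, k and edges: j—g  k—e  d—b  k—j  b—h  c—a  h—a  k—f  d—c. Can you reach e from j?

Yes

From j we can reach e, f, g, j, k, which includes e.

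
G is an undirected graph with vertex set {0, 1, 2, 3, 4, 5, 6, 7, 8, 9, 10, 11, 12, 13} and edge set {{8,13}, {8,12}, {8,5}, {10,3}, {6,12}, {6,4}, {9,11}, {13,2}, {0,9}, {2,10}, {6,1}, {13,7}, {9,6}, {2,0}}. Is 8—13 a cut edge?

No

After removing 8—13, the path 8-12-6-9-0-2-13 still connects them, so the edge is not a bridge.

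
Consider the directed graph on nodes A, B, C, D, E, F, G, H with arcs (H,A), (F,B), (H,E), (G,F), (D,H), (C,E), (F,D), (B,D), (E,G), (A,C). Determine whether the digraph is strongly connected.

Yes

From D we can reach every vertex (A, B, C, D, E, F, G, H), and every vertex can reach D (A, B, C, D, E, F, G, H). So the whole graph is one strongly connected component.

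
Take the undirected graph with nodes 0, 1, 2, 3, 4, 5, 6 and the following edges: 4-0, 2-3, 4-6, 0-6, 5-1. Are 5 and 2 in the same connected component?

No

The component containing 5 is {1, 5}, and 2 is not in it.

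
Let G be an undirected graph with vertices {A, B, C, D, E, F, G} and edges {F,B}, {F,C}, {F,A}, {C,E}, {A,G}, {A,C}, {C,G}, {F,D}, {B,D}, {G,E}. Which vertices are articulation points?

F

Removing F increases the component count from 1 to 2, so F is a cut vertex.
By contrast removing B leaves 1 component; it is not a cut vertex. No other vertex is a cut vertex either.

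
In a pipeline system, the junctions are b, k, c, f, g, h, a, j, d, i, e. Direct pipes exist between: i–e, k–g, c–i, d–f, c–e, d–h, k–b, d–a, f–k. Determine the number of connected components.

j is isolated — a component by itself.
Starting from c we can reach c, e, i. That is one component of size 3.
Starting from a we can reach a, b, d, f, g, h, k. That is one component of size 7.
Total: 3 components.

3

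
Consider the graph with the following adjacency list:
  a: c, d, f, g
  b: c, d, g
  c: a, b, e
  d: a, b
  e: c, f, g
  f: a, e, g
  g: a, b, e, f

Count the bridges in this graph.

0

The edges on the cycle c-a-g-b-c are not bridges since each lies on that cycle.
Every edge lies on some cycle, so there are no bridges.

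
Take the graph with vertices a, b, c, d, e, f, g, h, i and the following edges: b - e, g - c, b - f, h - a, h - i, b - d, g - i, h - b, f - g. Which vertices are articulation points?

Removing b increases the component count from 1 to 3, so b is a cut vertex.
Removing g increases the component count from 1 to 2, so g is a cut vertex.
Removing h increases the component count from 1 to 2, so h is a cut vertex.
By contrast removing d leaves 1 component; it is not a cut vertex. No other vertex is a cut vertex either.

b, g, h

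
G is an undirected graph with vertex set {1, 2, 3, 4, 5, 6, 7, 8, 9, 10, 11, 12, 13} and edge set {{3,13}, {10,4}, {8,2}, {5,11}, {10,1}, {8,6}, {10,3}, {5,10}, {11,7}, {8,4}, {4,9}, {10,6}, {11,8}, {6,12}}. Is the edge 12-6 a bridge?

Removing 12-6 leaves no path between 12 and 6: the component count goes from 1 to 2. So it is a bridge.

Yes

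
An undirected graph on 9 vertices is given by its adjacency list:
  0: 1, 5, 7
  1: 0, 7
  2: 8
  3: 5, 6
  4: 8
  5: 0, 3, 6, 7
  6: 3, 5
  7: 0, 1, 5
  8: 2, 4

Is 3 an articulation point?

Deleting 3 leaves 2 components (was 2), so 3 is not a cut vertex.

No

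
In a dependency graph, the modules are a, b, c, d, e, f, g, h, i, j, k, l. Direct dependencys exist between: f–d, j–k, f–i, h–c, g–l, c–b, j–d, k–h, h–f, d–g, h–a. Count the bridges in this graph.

The edges on the cycle j-k-h-f-d-j are not bridges since each lies on that cycle.
But removing h–a disconnects h from a; removing f–i disconnects f from i; removing h–c disconnects h from c; removing d–g disconnects d from g — these are bridges.
In total 6 edges are bridges.

6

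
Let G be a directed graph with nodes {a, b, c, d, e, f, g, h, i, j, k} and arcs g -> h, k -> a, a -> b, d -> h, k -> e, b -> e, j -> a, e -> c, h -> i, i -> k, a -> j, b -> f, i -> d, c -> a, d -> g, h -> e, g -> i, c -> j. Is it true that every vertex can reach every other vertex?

There is no directed path from b to k, so the graph is not strongly connected.

No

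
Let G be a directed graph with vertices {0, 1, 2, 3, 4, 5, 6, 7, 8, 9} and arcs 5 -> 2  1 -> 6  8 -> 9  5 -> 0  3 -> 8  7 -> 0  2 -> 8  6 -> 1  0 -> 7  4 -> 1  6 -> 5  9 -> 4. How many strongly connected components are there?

{1, 2, 4, 5, 6, 8, 9} are all mutually reachable — one SCC of size 7.
{0, 7} are all mutually reachable — one SCC of size 2.
{3} is an SCC by itself.
That gives 3 strongly connected components.

3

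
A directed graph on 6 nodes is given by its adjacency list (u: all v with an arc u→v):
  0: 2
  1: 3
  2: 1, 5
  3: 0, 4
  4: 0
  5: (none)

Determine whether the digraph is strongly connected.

There is no directed path from 5 to 4, so the graph is not strongly connected.

No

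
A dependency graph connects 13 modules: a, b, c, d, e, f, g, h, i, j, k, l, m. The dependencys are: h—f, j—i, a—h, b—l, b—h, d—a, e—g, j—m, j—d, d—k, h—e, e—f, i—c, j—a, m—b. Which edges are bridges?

The edges on the cycle j-d-a-h-b-m-j are not bridges since each lies on that cycle.
But removing i—c disconnects i from c; removing g—e disconnects g from e; removing l—b disconnects l from b; removing k—d disconnects k from d — these are bridges.
In total 5 edges are bridges.

b-l, c-i, d-k, e-g, i-j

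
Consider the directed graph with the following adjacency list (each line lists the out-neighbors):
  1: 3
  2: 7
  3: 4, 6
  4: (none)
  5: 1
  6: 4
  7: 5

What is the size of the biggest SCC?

1

{3} is an SCC by itself.
{5} is an SCC by itself.
{6} is an SCC by itself.
{4} is an SCC by itself.
{1} is an SCC by itself.
(and 2 more singleton SCCs)
The largest has 1 vertex.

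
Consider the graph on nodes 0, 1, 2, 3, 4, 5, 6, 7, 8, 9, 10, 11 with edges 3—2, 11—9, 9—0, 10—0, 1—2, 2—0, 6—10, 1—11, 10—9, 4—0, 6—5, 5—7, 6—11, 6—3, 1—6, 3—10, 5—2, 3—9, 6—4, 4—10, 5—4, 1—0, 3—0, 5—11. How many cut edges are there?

1

The edges on the cycle 6-5-4-10-9-3-6 are not bridges since each lies on that cycle.
But removing 5—7 disconnects 5 from 7 — this is a bridge.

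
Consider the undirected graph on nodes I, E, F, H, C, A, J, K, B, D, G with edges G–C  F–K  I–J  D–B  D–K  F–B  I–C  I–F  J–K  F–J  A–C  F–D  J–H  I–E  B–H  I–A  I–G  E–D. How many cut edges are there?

0

The edges on the cycle I-G-C-I are not bridges since each lies on that cycle.
Every edge lies on some cycle, so there are no bridges.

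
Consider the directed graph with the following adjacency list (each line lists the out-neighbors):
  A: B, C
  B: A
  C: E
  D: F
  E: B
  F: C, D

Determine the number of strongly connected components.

2

{A, B, C, E} are all mutually reachable — one SCC of size 4.
{D, F} are all mutually reachable — one SCC of size 2.
That gives 2 strongly connected components.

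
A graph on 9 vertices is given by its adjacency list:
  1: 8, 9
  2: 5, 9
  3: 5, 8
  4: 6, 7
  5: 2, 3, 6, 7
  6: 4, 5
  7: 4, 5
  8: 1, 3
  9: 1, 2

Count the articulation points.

1

Removing 5 increases the component count from 1 to 2, so 5 is a cut vertex.
By contrast removing 9 leaves 1 component; it is not a cut vertex. No other vertex is a cut vertex either.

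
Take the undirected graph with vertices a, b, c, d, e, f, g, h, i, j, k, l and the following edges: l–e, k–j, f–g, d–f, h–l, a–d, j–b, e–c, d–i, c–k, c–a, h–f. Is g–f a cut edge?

Yes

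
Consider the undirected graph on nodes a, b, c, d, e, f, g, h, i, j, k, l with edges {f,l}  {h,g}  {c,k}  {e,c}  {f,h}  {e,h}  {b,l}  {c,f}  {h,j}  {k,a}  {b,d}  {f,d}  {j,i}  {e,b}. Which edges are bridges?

a-k, c-k, g-h, h-j, i-j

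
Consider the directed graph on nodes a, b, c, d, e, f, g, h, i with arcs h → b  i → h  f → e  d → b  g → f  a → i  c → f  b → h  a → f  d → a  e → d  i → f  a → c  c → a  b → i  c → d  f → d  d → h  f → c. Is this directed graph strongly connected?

There is no directed path from e to g, so the graph is not strongly connected.

No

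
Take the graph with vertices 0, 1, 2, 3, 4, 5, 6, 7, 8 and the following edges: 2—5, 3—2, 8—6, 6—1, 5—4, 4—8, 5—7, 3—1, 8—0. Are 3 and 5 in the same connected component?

From 3 we can reach 0, 1, 2, 3, 4, 5, 6, 7, 8, which includes 5.

Yes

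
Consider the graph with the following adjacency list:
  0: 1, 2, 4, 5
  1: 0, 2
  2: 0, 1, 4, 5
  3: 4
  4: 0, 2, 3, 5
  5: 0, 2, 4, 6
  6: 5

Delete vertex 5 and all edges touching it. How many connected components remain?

2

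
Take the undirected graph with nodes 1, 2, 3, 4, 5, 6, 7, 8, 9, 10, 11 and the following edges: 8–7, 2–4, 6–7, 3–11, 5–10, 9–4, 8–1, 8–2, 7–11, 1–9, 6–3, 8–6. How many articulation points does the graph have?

1

Removing 8 increases the component count from 2 to 3, so 8 is a cut vertex.
By contrast removing 3 leaves 2 components; it is not a cut vertex. No other vertex is a cut vertex either.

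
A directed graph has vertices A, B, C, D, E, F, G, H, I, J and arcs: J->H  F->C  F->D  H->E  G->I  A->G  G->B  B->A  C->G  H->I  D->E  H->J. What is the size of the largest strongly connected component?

{A, B, G} are all mutually reachable — one SCC of size 3.
{H, J} are all mutually reachable — one SCC of size 2.
{I} is an SCC by itself.
{E} is an SCC by itself.
{F} is an SCC by itself.
(and 2 more singleton SCCs)
The largest has 3 vertices.

3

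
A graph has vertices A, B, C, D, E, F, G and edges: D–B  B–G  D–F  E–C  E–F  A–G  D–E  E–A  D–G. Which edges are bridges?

C-E

The edges on the cycle D-E-A-G-B-D are not bridges since each lies on that cycle.
But removing E–C disconnects E from C — this is a bridge.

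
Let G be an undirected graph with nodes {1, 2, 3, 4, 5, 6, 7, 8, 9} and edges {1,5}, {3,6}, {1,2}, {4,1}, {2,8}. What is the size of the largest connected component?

7 is isolated — a component by itself.
9 is isolated — a component by itself.
Starting from 3 we can reach 3, 6. That is one component of size 2.
Starting from 1 we can reach 1, 2, 4, 5, 8. That is one component of size 5.
The largest has 5 vertices.

5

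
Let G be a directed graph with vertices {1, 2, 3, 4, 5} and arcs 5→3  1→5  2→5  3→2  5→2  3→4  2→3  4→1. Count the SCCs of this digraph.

{1, 2, 3, 4, 5} are all mutually reachable — one SCC of size 5.
That gives 1 strongly connected component.

1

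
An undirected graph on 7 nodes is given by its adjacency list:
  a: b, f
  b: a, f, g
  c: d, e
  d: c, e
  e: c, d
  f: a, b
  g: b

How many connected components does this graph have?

Starting from c we can reach c, d, e. That is one component of size 3.
Starting from a we can reach a, b, f, g. That is one component of size 4.
Total: 2 components.

2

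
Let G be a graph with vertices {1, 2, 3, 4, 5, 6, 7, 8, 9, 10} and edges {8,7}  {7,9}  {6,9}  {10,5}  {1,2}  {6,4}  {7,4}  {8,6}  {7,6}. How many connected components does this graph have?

4

3 is isolated — a component by itself.
Starting from 1 we can reach 1, 2. That is one component of size 2.
Starting from 5 we can reach 5, 10. That is one component of size 2.
Starting from 4 we can reach 4, 6, 7, 8, 9. That is one component of size 5.
Total: 4 components.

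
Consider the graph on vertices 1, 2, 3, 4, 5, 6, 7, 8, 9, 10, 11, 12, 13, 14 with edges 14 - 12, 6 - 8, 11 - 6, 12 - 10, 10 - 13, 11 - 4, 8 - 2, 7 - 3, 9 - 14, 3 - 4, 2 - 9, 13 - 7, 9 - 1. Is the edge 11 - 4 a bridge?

After removing 11 - 4, the path 11-6-8-2-9-14-12-10-13-7-3-4 still connects them, so the edge is not a bridge.

No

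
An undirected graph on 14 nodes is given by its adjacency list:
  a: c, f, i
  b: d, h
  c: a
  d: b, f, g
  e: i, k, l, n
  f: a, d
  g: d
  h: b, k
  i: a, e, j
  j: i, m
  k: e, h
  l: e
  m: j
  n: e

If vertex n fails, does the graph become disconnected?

No

Deleting n leaves 1 component (was 1), so n is not a cut vertex.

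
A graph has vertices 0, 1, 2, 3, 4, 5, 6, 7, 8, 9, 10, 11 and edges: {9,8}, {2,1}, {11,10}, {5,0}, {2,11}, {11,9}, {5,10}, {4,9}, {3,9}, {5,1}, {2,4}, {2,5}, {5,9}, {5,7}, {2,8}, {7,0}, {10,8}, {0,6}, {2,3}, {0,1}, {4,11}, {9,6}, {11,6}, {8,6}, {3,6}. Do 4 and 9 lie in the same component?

From 4 we can reach 0, 1, 2, 3, 4, 5, 6, 7, 8, 9, 10, 11, which includes 9.

Yes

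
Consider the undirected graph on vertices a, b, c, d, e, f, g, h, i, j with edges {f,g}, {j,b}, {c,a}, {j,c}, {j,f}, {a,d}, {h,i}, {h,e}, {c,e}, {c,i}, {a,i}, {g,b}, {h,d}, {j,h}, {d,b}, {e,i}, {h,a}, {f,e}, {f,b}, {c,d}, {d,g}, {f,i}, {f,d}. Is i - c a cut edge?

No

After removing i - c, the path i-a-c still connects them, so the edge is not a bridge.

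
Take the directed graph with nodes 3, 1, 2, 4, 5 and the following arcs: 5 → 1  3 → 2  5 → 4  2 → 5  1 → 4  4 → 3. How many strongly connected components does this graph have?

{1, 2, 3, 4, 5} are all mutually reachable — one SCC of size 5.
That gives 1 strongly connected component.

1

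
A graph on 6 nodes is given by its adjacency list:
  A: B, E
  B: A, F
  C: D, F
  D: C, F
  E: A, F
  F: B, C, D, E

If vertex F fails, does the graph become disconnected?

Yes

Deleting F raises the number of components from 1 to 2, so F is a cut vertex.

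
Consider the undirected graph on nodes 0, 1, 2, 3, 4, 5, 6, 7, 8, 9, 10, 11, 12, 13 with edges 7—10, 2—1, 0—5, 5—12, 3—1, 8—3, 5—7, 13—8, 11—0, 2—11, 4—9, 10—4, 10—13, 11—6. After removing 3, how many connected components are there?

With 3 gone, the remaining components are: {0, 1, 2, 4, 5, 6, 7, 8, 9, 10, 11, 12, 13}.
That is 1 component.

1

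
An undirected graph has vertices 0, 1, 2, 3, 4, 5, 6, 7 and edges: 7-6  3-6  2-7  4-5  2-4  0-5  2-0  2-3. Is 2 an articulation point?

Yes

Deleting 2 raises the number of components from 2 to 3, so 2 is a cut vertex.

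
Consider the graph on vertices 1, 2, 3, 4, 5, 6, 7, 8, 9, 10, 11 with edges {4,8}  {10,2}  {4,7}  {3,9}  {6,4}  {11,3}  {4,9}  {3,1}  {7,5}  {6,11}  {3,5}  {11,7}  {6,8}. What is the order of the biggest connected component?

Starting from 2 we can reach 2, 10. That is one component of size 2.
Starting from 1 we can reach 1, 3, 4, 5, 6, 7, 8, 9, 11. That is one component of size 9.
The largest has 9 vertices.

9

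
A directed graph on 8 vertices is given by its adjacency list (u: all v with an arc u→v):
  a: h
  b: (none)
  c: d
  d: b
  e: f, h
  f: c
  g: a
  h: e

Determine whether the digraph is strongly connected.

There is no directed path from b to d, so the graph is not strongly connected.

No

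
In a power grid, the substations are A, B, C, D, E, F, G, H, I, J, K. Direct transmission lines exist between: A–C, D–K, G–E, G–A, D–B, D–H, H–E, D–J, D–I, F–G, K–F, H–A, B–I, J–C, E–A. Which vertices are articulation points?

Removing D increases the component count from 1 to 2, so D is a cut vertex.
By contrast removing C leaves 1 component; it is not a cut vertex. No other vertex is a cut vertex either.

D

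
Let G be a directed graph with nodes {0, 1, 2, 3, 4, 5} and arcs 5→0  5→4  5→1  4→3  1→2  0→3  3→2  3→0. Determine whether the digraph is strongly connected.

No

There is no directed path from 4 to 1, so the graph is not strongly connected.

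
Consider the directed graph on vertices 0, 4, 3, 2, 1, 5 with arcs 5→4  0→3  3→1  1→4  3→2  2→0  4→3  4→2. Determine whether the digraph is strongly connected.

No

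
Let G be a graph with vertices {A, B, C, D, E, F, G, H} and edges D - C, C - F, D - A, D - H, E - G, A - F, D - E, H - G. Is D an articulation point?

Yes

Deleting D raises the number of components from 2 to 3, so D is a cut vertex.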